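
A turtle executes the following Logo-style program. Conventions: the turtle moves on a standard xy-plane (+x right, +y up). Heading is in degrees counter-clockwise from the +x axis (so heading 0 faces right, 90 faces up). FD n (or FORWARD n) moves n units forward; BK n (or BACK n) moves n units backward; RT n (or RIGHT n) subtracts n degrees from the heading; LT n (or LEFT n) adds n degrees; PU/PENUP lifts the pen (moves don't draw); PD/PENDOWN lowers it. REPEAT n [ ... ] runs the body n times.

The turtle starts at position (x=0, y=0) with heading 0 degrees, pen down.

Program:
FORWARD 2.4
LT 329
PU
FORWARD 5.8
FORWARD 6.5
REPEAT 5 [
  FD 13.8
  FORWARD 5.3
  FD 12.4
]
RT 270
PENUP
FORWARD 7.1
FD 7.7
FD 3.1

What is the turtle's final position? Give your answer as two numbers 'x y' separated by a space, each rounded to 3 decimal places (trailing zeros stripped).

Executing turtle program step by step:
Start: pos=(0,0), heading=0, pen down
FD 2.4: (0,0) -> (2.4,0) [heading=0, draw]
LT 329: heading 0 -> 329
PU: pen up
FD 5.8: (2.4,0) -> (7.372,-2.987) [heading=329, move]
FD 6.5: (7.372,-2.987) -> (12.943,-6.335) [heading=329, move]
REPEAT 5 [
  -- iteration 1/5 --
  FD 13.8: (12.943,-6.335) -> (24.772,-13.442) [heading=329, move]
  FD 5.3: (24.772,-13.442) -> (29.315,-16.172) [heading=329, move]
  FD 12.4: (29.315,-16.172) -> (39.944,-22.559) [heading=329, move]
  -- iteration 2/5 --
  FD 13.8: (39.944,-22.559) -> (51.773,-29.666) [heading=329, move]
  FD 5.3: (51.773,-29.666) -> (56.316,-32.396) [heading=329, move]
  FD 12.4: (56.316,-32.396) -> (66.945,-38.782) [heading=329, move]
  -- iteration 3/5 --
  FD 13.8: (66.945,-38.782) -> (78.774,-45.89) [heading=329, move]
  FD 5.3: (78.774,-45.89) -> (83.317,-48.62) [heading=329, move]
  FD 12.4: (83.317,-48.62) -> (93.945,-55.006) [heading=329, move]
  -- iteration 4/5 --
  FD 13.8: (93.945,-55.006) -> (105.774,-62.114) [heading=329, move]
  FD 5.3: (105.774,-62.114) -> (110.317,-64.843) [heading=329, move]
  FD 12.4: (110.317,-64.843) -> (120.946,-71.23) [heading=329, move]
  -- iteration 5/5 --
  FD 13.8: (120.946,-71.23) -> (132.775,-78.337) [heading=329, move]
  FD 5.3: (132.775,-78.337) -> (137.318,-81.067) [heading=329, move]
  FD 12.4: (137.318,-81.067) -> (147.947,-87.453) [heading=329, move]
]
RT 270: heading 329 -> 59
PU: pen up
FD 7.1: (147.947,-87.453) -> (151.604,-81.368) [heading=59, move]
FD 7.7: (151.604,-81.368) -> (155.57,-74.767) [heading=59, move]
FD 3.1: (155.57,-74.767) -> (157.166,-72.11) [heading=59, move]
Final: pos=(157.166,-72.11), heading=59, 1 segment(s) drawn

Answer: 157.166 -72.11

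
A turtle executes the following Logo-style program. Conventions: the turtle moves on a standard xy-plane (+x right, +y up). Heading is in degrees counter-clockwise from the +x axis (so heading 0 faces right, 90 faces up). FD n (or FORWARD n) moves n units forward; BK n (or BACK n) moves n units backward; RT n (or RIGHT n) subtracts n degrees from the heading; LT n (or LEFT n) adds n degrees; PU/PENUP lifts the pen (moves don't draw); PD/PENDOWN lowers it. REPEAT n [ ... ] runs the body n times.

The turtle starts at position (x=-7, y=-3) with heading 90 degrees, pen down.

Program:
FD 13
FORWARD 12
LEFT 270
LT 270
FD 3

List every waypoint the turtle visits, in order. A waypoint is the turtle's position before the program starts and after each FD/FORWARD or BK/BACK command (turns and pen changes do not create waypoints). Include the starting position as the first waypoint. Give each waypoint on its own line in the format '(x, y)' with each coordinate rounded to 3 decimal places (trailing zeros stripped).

Executing turtle program step by step:
Start: pos=(-7,-3), heading=90, pen down
FD 13: (-7,-3) -> (-7,10) [heading=90, draw]
FD 12: (-7,10) -> (-7,22) [heading=90, draw]
LT 270: heading 90 -> 0
LT 270: heading 0 -> 270
FD 3: (-7,22) -> (-7,19) [heading=270, draw]
Final: pos=(-7,19), heading=270, 3 segment(s) drawn
Waypoints (4 total):
(-7, -3)
(-7, 10)
(-7, 22)
(-7, 19)

Answer: (-7, -3)
(-7, 10)
(-7, 22)
(-7, 19)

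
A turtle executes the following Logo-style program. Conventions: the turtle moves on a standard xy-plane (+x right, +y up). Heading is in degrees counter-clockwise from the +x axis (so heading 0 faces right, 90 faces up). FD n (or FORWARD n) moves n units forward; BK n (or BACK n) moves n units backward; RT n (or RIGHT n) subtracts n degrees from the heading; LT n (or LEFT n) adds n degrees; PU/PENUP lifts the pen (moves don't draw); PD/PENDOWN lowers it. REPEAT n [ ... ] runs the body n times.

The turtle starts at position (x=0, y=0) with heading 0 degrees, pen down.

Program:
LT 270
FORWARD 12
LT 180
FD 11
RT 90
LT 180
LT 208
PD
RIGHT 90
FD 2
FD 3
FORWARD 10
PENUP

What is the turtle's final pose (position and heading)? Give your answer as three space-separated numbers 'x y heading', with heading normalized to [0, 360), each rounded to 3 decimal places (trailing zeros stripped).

Executing turtle program step by step:
Start: pos=(0,0), heading=0, pen down
LT 270: heading 0 -> 270
FD 12: (0,0) -> (0,-12) [heading=270, draw]
LT 180: heading 270 -> 90
FD 11: (0,-12) -> (0,-1) [heading=90, draw]
RT 90: heading 90 -> 0
LT 180: heading 0 -> 180
LT 208: heading 180 -> 28
PD: pen down
RT 90: heading 28 -> 298
FD 2: (0,-1) -> (0.939,-2.766) [heading=298, draw]
FD 3: (0.939,-2.766) -> (2.347,-5.415) [heading=298, draw]
FD 10: (2.347,-5.415) -> (7.042,-14.244) [heading=298, draw]
PU: pen up
Final: pos=(7.042,-14.244), heading=298, 5 segment(s) drawn

Answer: 7.042 -14.244 298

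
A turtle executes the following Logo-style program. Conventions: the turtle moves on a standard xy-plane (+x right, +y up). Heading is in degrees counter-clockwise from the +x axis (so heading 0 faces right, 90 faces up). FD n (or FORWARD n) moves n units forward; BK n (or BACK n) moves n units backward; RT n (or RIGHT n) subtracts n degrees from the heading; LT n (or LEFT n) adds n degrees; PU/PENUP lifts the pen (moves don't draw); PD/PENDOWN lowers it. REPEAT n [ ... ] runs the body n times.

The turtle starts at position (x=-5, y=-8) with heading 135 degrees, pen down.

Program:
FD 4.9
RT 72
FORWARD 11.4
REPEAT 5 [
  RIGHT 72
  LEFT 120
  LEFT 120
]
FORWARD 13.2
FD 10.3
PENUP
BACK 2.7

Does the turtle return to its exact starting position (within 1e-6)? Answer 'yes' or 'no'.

Answer: no

Derivation:
Executing turtle program step by step:
Start: pos=(-5,-8), heading=135, pen down
FD 4.9: (-5,-8) -> (-8.465,-4.535) [heading=135, draw]
RT 72: heading 135 -> 63
FD 11.4: (-8.465,-4.535) -> (-3.289,5.622) [heading=63, draw]
REPEAT 5 [
  -- iteration 1/5 --
  RT 72: heading 63 -> 351
  LT 120: heading 351 -> 111
  LT 120: heading 111 -> 231
  -- iteration 2/5 --
  RT 72: heading 231 -> 159
  LT 120: heading 159 -> 279
  LT 120: heading 279 -> 39
  -- iteration 3/5 --
  RT 72: heading 39 -> 327
  LT 120: heading 327 -> 87
  LT 120: heading 87 -> 207
  -- iteration 4/5 --
  RT 72: heading 207 -> 135
  LT 120: heading 135 -> 255
  LT 120: heading 255 -> 15
  -- iteration 5/5 --
  RT 72: heading 15 -> 303
  LT 120: heading 303 -> 63
  LT 120: heading 63 -> 183
]
FD 13.2: (-3.289,5.622) -> (-16.471,4.931) [heading=183, draw]
FD 10.3: (-16.471,4.931) -> (-26.757,4.392) [heading=183, draw]
PU: pen up
BK 2.7: (-26.757,4.392) -> (-24.061,4.534) [heading=183, move]
Final: pos=(-24.061,4.534), heading=183, 4 segment(s) drawn

Start position: (-5, -8)
Final position: (-24.061, 4.534)
Distance = 22.812; >= 1e-6 -> NOT closed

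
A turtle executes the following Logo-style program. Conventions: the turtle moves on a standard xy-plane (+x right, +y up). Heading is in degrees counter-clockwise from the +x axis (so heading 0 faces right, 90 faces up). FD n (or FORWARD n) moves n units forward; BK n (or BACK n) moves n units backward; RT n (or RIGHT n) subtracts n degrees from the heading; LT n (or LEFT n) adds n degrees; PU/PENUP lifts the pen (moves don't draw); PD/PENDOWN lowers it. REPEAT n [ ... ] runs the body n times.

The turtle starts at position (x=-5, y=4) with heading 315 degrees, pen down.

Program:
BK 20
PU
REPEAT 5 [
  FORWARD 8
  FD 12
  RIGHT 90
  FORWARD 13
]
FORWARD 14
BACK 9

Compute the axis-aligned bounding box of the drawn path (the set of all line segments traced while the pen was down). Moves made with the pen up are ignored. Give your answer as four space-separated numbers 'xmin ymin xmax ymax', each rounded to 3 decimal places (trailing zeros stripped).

Answer: -19.142 4 -5 18.142

Derivation:
Executing turtle program step by step:
Start: pos=(-5,4), heading=315, pen down
BK 20: (-5,4) -> (-19.142,18.142) [heading=315, draw]
PU: pen up
REPEAT 5 [
  -- iteration 1/5 --
  FD 8: (-19.142,18.142) -> (-13.485,12.485) [heading=315, move]
  FD 12: (-13.485,12.485) -> (-5,4) [heading=315, move]
  RT 90: heading 315 -> 225
  FD 13: (-5,4) -> (-14.192,-5.192) [heading=225, move]
  -- iteration 2/5 --
  FD 8: (-14.192,-5.192) -> (-19.849,-10.849) [heading=225, move]
  FD 12: (-19.849,-10.849) -> (-28.335,-19.335) [heading=225, move]
  RT 90: heading 225 -> 135
  FD 13: (-28.335,-19.335) -> (-37.527,-10.142) [heading=135, move]
  -- iteration 3/5 --
  FD 8: (-37.527,-10.142) -> (-43.184,-4.485) [heading=135, move]
  FD 12: (-43.184,-4.485) -> (-51.669,4) [heading=135, move]
  RT 90: heading 135 -> 45
  FD 13: (-51.669,4) -> (-42.477,13.192) [heading=45, move]
  -- iteration 4/5 --
  FD 8: (-42.477,13.192) -> (-36.82,18.849) [heading=45, move]
  FD 12: (-36.82,18.849) -> (-28.335,27.335) [heading=45, move]
  RT 90: heading 45 -> 315
  FD 13: (-28.335,27.335) -> (-19.142,18.142) [heading=315, move]
  -- iteration 5/5 --
  FD 8: (-19.142,18.142) -> (-13.485,12.485) [heading=315, move]
  FD 12: (-13.485,12.485) -> (-5,4) [heading=315, move]
  RT 90: heading 315 -> 225
  FD 13: (-5,4) -> (-14.192,-5.192) [heading=225, move]
]
FD 14: (-14.192,-5.192) -> (-24.092,-15.092) [heading=225, move]
BK 9: (-24.092,-15.092) -> (-17.728,-8.728) [heading=225, move]
Final: pos=(-17.728,-8.728), heading=225, 1 segment(s) drawn

Segment endpoints: x in {-19.142, -5}, y in {4, 18.142}
xmin=-19.142, ymin=4, xmax=-5, ymax=18.142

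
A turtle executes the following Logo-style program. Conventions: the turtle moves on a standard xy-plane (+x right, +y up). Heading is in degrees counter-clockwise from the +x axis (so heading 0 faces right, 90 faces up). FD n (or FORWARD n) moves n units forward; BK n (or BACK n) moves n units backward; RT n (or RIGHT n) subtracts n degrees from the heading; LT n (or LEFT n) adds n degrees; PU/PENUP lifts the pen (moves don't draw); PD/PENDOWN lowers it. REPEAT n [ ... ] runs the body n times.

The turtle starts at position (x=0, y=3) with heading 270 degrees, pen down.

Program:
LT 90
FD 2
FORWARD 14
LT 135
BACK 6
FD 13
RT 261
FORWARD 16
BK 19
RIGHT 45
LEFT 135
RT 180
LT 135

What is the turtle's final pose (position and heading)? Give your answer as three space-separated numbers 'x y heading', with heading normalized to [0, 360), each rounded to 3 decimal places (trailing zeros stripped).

Executing turtle program step by step:
Start: pos=(0,3), heading=270, pen down
LT 90: heading 270 -> 0
FD 2: (0,3) -> (2,3) [heading=0, draw]
FD 14: (2,3) -> (16,3) [heading=0, draw]
LT 135: heading 0 -> 135
BK 6: (16,3) -> (20.243,-1.243) [heading=135, draw]
FD 13: (20.243,-1.243) -> (11.05,7.95) [heading=135, draw]
RT 261: heading 135 -> 234
FD 16: (11.05,7.95) -> (1.646,-4.995) [heading=234, draw]
BK 19: (1.646,-4.995) -> (12.814,10.377) [heading=234, draw]
RT 45: heading 234 -> 189
LT 135: heading 189 -> 324
RT 180: heading 324 -> 144
LT 135: heading 144 -> 279
Final: pos=(12.814,10.377), heading=279, 6 segment(s) drawn

Answer: 12.814 10.377 279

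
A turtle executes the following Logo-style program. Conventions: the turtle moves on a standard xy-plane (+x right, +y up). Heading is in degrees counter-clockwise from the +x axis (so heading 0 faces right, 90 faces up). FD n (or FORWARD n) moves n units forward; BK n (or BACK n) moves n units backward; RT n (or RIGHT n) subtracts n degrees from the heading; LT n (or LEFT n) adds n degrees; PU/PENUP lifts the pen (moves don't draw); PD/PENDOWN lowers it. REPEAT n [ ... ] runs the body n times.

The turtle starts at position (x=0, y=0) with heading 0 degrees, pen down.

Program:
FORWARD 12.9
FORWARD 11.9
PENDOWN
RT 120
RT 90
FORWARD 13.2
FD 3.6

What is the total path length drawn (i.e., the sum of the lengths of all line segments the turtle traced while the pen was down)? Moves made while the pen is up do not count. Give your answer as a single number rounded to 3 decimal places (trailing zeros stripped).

Answer: 41.6

Derivation:
Executing turtle program step by step:
Start: pos=(0,0), heading=0, pen down
FD 12.9: (0,0) -> (12.9,0) [heading=0, draw]
FD 11.9: (12.9,0) -> (24.8,0) [heading=0, draw]
PD: pen down
RT 120: heading 0 -> 240
RT 90: heading 240 -> 150
FD 13.2: (24.8,0) -> (13.368,6.6) [heading=150, draw]
FD 3.6: (13.368,6.6) -> (10.251,8.4) [heading=150, draw]
Final: pos=(10.251,8.4), heading=150, 4 segment(s) drawn

Segment lengths:
  seg 1: (0,0) -> (12.9,0), length = 12.9
  seg 2: (12.9,0) -> (24.8,0), length = 11.9
  seg 3: (24.8,0) -> (13.368,6.6), length = 13.2
  seg 4: (13.368,6.6) -> (10.251,8.4), length = 3.6
Total = 41.6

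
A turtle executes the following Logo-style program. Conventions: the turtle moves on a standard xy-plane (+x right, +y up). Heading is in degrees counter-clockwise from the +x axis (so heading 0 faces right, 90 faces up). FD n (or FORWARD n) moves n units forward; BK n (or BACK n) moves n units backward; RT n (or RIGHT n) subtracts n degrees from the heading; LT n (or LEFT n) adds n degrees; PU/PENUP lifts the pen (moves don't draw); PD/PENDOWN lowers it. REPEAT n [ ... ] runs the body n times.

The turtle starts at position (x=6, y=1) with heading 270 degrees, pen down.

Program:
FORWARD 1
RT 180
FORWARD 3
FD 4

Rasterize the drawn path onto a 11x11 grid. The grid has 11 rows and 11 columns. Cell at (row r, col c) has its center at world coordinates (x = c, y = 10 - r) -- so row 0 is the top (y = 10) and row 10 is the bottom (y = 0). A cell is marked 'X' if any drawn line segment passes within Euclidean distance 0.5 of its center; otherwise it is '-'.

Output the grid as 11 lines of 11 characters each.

Segment 0: (6,1) -> (6,0)
Segment 1: (6,0) -> (6,3)
Segment 2: (6,3) -> (6,7)

Answer: -----------
-----------
-----------
------X----
------X----
------X----
------X----
------X----
------X----
------X----
------X----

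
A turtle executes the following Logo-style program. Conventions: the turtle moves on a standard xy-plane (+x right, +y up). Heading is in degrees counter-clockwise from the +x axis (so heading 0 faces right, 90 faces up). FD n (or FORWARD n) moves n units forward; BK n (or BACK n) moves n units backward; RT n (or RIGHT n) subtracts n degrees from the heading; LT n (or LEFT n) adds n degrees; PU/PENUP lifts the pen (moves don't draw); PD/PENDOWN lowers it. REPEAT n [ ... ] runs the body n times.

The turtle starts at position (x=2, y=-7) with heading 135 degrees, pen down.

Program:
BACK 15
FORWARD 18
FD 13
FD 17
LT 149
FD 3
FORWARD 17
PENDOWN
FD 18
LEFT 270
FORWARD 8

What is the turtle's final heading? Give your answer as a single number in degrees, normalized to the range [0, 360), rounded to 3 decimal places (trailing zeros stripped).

Executing turtle program step by step:
Start: pos=(2,-7), heading=135, pen down
BK 15: (2,-7) -> (12.607,-17.607) [heading=135, draw]
FD 18: (12.607,-17.607) -> (-0.121,-4.879) [heading=135, draw]
FD 13: (-0.121,-4.879) -> (-9.314,4.314) [heading=135, draw]
FD 17: (-9.314,4.314) -> (-21.335,16.335) [heading=135, draw]
LT 149: heading 135 -> 284
FD 3: (-21.335,16.335) -> (-20.609,13.424) [heading=284, draw]
FD 17: (-20.609,13.424) -> (-16.496,-3.071) [heading=284, draw]
PD: pen down
FD 18: (-16.496,-3.071) -> (-12.141,-20.537) [heading=284, draw]
LT 270: heading 284 -> 194
FD 8: (-12.141,-20.537) -> (-19.904,-22.472) [heading=194, draw]
Final: pos=(-19.904,-22.472), heading=194, 8 segment(s) drawn

Answer: 194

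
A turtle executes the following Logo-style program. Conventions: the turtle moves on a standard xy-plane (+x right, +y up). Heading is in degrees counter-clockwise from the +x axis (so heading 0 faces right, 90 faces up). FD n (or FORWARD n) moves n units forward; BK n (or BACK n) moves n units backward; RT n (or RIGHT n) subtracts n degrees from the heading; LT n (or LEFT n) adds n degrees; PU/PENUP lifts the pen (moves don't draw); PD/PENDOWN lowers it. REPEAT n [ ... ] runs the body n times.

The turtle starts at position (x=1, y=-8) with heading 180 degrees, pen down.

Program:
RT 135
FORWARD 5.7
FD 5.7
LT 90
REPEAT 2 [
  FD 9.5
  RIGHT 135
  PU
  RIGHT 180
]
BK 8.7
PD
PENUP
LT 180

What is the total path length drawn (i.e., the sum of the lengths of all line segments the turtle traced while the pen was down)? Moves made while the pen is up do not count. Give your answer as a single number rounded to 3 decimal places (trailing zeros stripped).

Answer: 20.9

Derivation:
Executing turtle program step by step:
Start: pos=(1,-8), heading=180, pen down
RT 135: heading 180 -> 45
FD 5.7: (1,-8) -> (5.031,-3.969) [heading=45, draw]
FD 5.7: (5.031,-3.969) -> (9.061,0.061) [heading=45, draw]
LT 90: heading 45 -> 135
REPEAT 2 [
  -- iteration 1/2 --
  FD 9.5: (9.061,0.061) -> (2.344,6.779) [heading=135, draw]
  RT 135: heading 135 -> 0
  PU: pen up
  RT 180: heading 0 -> 180
  -- iteration 2/2 --
  FD 9.5: (2.344,6.779) -> (-7.156,6.779) [heading=180, move]
  RT 135: heading 180 -> 45
  PU: pen up
  RT 180: heading 45 -> 225
]
BK 8.7: (-7.156,6.779) -> (-1.005,12.93) [heading=225, move]
PD: pen down
PU: pen up
LT 180: heading 225 -> 45
Final: pos=(-1.005,12.93), heading=45, 3 segment(s) drawn

Segment lengths:
  seg 1: (1,-8) -> (5.031,-3.969), length = 5.7
  seg 2: (5.031,-3.969) -> (9.061,0.061), length = 5.7
  seg 3: (9.061,0.061) -> (2.344,6.779), length = 9.5
Total = 20.9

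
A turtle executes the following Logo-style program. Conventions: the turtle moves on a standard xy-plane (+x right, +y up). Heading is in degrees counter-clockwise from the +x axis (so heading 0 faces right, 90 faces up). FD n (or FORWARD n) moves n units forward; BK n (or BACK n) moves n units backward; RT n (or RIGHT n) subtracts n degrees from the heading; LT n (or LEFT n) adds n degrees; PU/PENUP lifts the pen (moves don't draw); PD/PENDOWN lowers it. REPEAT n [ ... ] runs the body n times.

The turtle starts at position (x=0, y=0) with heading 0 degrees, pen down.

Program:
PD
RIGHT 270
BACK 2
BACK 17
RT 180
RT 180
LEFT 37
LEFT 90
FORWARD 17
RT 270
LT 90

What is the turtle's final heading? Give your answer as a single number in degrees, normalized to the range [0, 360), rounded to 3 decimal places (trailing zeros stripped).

Executing turtle program step by step:
Start: pos=(0,0), heading=0, pen down
PD: pen down
RT 270: heading 0 -> 90
BK 2: (0,0) -> (0,-2) [heading=90, draw]
BK 17: (0,-2) -> (0,-19) [heading=90, draw]
RT 180: heading 90 -> 270
RT 180: heading 270 -> 90
LT 37: heading 90 -> 127
LT 90: heading 127 -> 217
FD 17: (0,-19) -> (-13.577,-29.231) [heading=217, draw]
RT 270: heading 217 -> 307
LT 90: heading 307 -> 37
Final: pos=(-13.577,-29.231), heading=37, 3 segment(s) drawn

Answer: 37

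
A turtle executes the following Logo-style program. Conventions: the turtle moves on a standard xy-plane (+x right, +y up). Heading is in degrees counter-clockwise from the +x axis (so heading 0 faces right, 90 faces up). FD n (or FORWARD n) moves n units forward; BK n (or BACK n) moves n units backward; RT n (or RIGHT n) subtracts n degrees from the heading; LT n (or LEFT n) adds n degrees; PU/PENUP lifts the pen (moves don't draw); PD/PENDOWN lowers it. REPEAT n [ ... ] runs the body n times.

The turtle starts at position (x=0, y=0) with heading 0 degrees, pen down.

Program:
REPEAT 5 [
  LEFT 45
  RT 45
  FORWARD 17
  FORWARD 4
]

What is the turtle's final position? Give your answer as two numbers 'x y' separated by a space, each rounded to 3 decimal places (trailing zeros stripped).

Answer: 105 0

Derivation:
Executing turtle program step by step:
Start: pos=(0,0), heading=0, pen down
REPEAT 5 [
  -- iteration 1/5 --
  LT 45: heading 0 -> 45
  RT 45: heading 45 -> 0
  FD 17: (0,0) -> (17,0) [heading=0, draw]
  FD 4: (17,0) -> (21,0) [heading=0, draw]
  -- iteration 2/5 --
  LT 45: heading 0 -> 45
  RT 45: heading 45 -> 0
  FD 17: (21,0) -> (38,0) [heading=0, draw]
  FD 4: (38,0) -> (42,0) [heading=0, draw]
  -- iteration 3/5 --
  LT 45: heading 0 -> 45
  RT 45: heading 45 -> 0
  FD 17: (42,0) -> (59,0) [heading=0, draw]
  FD 4: (59,0) -> (63,0) [heading=0, draw]
  -- iteration 4/5 --
  LT 45: heading 0 -> 45
  RT 45: heading 45 -> 0
  FD 17: (63,0) -> (80,0) [heading=0, draw]
  FD 4: (80,0) -> (84,0) [heading=0, draw]
  -- iteration 5/5 --
  LT 45: heading 0 -> 45
  RT 45: heading 45 -> 0
  FD 17: (84,0) -> (101,0) [heading=0, draw]
  FD 4: (101,0) -> (105,0) [heading=0, draw]
]
Final: pos=(105,0), heading=0, 10 segment(s) drawn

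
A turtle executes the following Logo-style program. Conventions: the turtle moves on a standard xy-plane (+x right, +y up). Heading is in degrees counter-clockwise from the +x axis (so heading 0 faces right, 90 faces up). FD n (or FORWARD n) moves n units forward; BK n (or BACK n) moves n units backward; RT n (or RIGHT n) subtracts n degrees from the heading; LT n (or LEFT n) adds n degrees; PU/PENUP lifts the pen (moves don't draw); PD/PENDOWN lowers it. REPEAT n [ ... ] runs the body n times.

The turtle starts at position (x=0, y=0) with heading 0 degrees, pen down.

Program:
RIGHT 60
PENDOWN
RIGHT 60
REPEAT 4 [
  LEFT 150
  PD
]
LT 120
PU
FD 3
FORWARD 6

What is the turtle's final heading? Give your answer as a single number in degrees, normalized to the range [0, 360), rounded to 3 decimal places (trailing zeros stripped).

Executing turtle program step by step:
Start: pos=(0,0), heading=0, pen down
RT 60: heading 0 -> 300
PD: pen down
RT 60: heading 300 -> 240
REPEAT 4 [
  -- iteration 1/4 --
  LT 150: heading 240 -> 30
  PD: pen down
  -- iteration 2/4 --
  LT 150: heading 30 -> 180
  PD: pen down
  -- iteration 3/4 --
  LT 150: heading 180 -> 330
  PD: pen down
  -- iteration 4/4 --
  LT 150: heading 330 -> 120
  PD: pen down
]
LT 120: heading 120 -> 240
PU: pen up
FD 3: (0,0) -> (-1.5,-2.598) [heading=240, move]
FD 6: (-1.5,-2.598) -> (-4.5,-7.794) [heading=240, move]
Final: pos=(-4.5,-7.794), heading=240, 0 segment(s) drawn

Answer: 240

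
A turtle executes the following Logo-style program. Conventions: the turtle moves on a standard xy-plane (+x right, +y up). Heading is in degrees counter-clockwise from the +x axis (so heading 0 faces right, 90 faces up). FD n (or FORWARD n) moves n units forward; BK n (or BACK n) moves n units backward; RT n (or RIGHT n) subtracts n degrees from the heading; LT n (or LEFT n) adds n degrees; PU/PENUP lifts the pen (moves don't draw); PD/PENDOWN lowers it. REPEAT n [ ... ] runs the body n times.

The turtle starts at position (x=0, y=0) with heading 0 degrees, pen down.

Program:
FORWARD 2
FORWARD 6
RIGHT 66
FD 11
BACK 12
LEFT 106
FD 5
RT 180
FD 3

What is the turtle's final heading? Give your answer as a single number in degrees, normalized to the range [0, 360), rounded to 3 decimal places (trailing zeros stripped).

Answer: 220

Derivation:
Executing turtle program step by step:
Start: pos=(0,0), heading=0, pen down
FD 2: (0,0) -> (2,0) [heading=0, draw]
FD 6: (2,0) -> (8,0) [heading=0, draw]
RT 66: heading 0 -> 294
FD 11: (8,0) -> (12.474,-10.049) [heading=294, draw]
BK 12: (12.474,-10.049) -> (7.593,0.914) [heading=294, draw]
LT 106: heading 294 -> 40
FD 5: (7.593,0.914) -> (11.423,4.127) [heading=40, draw]
RT 180: heading 40 -> 220
FD 3: (11.423,4.127) -> (9.125,2.199) [heading=220, draw]
Final: pos=(9.125,2.199), heading=220, 6 segment(s) drawn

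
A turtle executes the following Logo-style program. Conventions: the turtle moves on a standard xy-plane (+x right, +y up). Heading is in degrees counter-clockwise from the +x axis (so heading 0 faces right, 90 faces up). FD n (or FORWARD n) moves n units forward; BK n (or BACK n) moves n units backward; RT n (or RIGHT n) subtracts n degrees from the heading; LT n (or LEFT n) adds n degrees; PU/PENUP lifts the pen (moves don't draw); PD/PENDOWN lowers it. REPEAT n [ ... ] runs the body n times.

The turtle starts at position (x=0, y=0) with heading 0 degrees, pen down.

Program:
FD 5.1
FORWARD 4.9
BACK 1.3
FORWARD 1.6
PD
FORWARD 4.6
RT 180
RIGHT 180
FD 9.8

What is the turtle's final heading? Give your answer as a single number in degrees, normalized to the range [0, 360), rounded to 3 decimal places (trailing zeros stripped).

Executing turtle program step by step:
Start: pos=(0,0), heading=0, pen down
FD 5.1: (0,0) -> (5.1,0) [heading=0, draw]
FD 4.9: (5.1,0) -> (10,0) [heading=0, draw]
BK 1.3: (10,0) -> (8.7,0) [heading=0, draw]
FD 1.6: (8.7,0) -> (10.3,0) [heading=0, draw]
PD: pen down
FD 4.6: (10.3,0) -> (14.9,0) [heading=0, draw]
RT 180: heading 0 -> 180
RT 180: heading 180 -> 0
FD 9.8: (14.9,0) -> (24.7,0) [heading=0, draw]
Final: pos=(24.7,0), heading=0, 6 segment(s) drawn

Answer: 0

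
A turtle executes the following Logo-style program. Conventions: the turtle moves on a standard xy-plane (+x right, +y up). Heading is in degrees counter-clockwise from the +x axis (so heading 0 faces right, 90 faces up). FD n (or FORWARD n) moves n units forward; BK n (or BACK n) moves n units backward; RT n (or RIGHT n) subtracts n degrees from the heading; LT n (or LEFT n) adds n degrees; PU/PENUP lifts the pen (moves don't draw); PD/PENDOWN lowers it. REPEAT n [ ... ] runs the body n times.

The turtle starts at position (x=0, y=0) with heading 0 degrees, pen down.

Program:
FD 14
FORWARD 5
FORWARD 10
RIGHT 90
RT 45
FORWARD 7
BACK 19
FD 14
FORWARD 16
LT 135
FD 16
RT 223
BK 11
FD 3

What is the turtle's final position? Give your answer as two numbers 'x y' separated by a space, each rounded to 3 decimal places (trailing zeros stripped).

Answer: 38.123 -18.184

Derivation:
Executing turtle program step by step:
Start: pos=(0,0), heading=0, pen down
FD 14: (0,0) -> (14,0) [heading=0, draw]
FD 5: (14,0) -> (19,0) [heading=0, draw]
FD 10: (19,0) -> (29,0) [heading=0, draw]
RT 90: heading 0 -> 270
RT 45: heading 270 -> 225
FD 7: (29,0) -> (24.05,-4.95) [heading=225, draw]
BK 19: (24.05,-4.95) -> (37.485,8.485) [heading=225, draw]
FD 14: (37.485,8.485) -> (27.586,-1.414) [heading=225, draw]
FD 16: (27.586,-1.414) -> (16.272,-12.728) [heading=225, draw]
LT 135: heading 225 -> 0
FD 16: (16.272,-12.728) -> (32.272,-12.728) [heading=0, draw]
RT 223: heading 0 -> 137
BK 11: (32.272,-12.728) -> (40.317,-20.23) [heading=137, draw]
FD 3: (40.317,-20.23) -> (38.123,-18.184) [heading=137, draw]
Final: pos=(38.123,-18.184), heading=137, 10 segment(s) drawn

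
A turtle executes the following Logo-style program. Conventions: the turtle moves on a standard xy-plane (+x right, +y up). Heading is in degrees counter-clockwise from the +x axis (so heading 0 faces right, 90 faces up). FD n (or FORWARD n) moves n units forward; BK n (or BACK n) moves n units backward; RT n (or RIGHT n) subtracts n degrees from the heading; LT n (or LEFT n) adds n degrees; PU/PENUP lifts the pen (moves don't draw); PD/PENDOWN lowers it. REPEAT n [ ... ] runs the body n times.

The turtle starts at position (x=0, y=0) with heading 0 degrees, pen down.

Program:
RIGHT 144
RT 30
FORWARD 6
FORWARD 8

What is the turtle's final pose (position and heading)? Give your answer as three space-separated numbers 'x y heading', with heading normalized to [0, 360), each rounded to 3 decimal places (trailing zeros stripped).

Executing turtle program step by step:
Start: pos=(0,0), heading=0, pen down
RT 144: heading 0 -> 216
RT 30: heading 216 -> 186
FD 6: (0,0) -> (-5.967,-0.627) [heading=186, draw]
FD 8: (-5.967,-0.627) -> (-13.923,-1.463) [heading=186, draw]
Final: pos=(-13.923,-1.463), heading=186, 2 segment(s) drawn

Answer: -13.923 -1.463 186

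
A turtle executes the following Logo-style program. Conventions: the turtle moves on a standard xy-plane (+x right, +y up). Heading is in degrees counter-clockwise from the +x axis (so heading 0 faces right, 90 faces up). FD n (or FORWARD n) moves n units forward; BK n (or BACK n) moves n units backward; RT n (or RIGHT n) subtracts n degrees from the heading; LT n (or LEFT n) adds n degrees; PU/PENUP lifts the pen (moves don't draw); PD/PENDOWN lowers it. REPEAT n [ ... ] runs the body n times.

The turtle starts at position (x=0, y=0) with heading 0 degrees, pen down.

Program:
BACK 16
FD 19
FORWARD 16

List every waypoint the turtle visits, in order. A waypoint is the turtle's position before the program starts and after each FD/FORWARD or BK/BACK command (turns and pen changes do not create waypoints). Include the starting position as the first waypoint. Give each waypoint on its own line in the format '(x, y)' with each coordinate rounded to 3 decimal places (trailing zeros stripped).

Answer: (0, 0)
(-16, 0)
(3, 0)
(19, 0)

Derivation:
Executing turtle program step by step:
Start: pos=(0,0), heading=0, pen down
BK 16: (0,0) -> (-16,0) [heading=0, draw]
FD 19: (-16,0) -> (3,0) [heading=0, draw]
FD 16: (3,0) -> (19,0) [heading=0, draw]
Final: pos=(19,0), heading=0, 3 segment(s) drawn
Waypoints (4 total):
(0, 0)
(-16, 0)
(3, 0)
(19, 0)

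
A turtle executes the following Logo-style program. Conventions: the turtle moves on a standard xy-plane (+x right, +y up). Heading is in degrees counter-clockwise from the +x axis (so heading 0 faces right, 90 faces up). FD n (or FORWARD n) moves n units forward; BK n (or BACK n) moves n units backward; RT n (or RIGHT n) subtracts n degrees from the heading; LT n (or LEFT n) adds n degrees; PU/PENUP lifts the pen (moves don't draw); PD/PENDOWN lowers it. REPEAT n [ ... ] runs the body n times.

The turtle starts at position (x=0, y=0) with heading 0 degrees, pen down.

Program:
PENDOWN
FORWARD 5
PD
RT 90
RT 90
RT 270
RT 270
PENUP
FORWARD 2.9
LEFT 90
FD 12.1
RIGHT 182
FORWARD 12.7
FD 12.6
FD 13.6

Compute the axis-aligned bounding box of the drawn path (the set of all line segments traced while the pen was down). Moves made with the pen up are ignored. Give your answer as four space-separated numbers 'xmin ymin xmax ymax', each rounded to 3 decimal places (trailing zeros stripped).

Answer: 0 0 5 0

Derivation:
Executing turtle program step by step:
Start: pos=(0,0), heading=0, pen down
PD: pen down
FD 5: (0,0) -> (5,0) [heading=0, draw]
PD: pen down
RT 90: heading 0 -> 270
RT 90: heading 270 -> 180
RT 270: heading 180 -> 270
RT 270: heading 270 -> 0
PU: pen up
FD 2.9: (5,0) -> (7.9,0) [heading=0, move]
LT 90: heading 0 -> 90
FD 12.1: (7.9,0) -> (7.9,12.1) [heading=90, move]
RT 182: heading 90 -> 268
FD 12.7: (7.9,12.1) -> (7.457,-0.592) [heading=268, move]
FD 12.6: (7.457,-0.592) -> (7.017,-13.185) [heading=268, move]
FD 13.6: (7.017,-13.185) -> (6.542,-26.776) [heading=268, move]
Final: pos=(6.542,-26.776), heading=268, 1 segment(s) drawn

Segment endpoints: x in {0, 5}, y in {0}
xmin=0, ymin=0, xmax=5, ymax=0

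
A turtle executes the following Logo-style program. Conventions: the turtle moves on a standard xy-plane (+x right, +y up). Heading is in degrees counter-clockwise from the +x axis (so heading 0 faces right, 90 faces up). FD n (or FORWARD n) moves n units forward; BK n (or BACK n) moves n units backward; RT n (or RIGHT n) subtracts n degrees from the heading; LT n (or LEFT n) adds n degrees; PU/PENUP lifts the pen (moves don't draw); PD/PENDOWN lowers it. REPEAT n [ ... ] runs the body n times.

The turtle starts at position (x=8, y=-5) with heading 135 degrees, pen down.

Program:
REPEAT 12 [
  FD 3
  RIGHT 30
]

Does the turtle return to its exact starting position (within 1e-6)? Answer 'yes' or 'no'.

Answer: yes

Derivation:
Executing turtle program step by step:
Start: pos=(8,-5), heading=135, pen down
REPEAT 12 [
  -- iteration 1/12 --
  FD 3: (8,-5) -> (5.879,-2.879) [heading=135, draw]
  RT 30: heading 135 -> 105
  -- iteration 2/12 --
  FD 3: (5.879,-2.879) -> (5.102,0.019) [heading=105, draw]
  RT 30: heading 105 -> 75
  -- iteration 3/12 --
  FD 3: (5.102,0.019) -> (5.879,2.917) [heading=75, draw]
  RT 30: heading 75 -> 45
  -- iteration 4/12 --
  FD 3: (5.879,2.917) -> (8,5.038) [heading=45, draw]
  RT 30: heading 45 -> 15
  -- iteration 5/12 --
  FD 3: (8,5.038) -> (10.898,5.815) [heading=15, draw]
  RT 30: heading 15 -> 345
  -- iteration 6/12 --
  FD 3: (10.898,5.815) -> (13.796,5.038) [heading=345, draw]
  RT 30: heading 345 -> 315
  -- iteration 7/12 --
  FD 3: (13.796,5.038) -> (15.917,2.917) [heading=315, draw]
  RT 30: heading 315 -> 285
  -- iteration 8/12 --
  FD 3: (15.917,2.917) -> (16.693,0.019) [heading=285, draw]
  RT 30: heading 285 -> 255
  -- iteration 9/12 --
  FD 3: (16.693,0.019) -> (15.917,-2.879) [heading=255, draw]
  RT 30: heading 255 -> 225
  -- iteration 10/12 --
  FD 3: (15.917,-2.879) -> (13.796,-5) [heading=225, draw]
  RT 30: heading 225 -> 195
  -- iteration 11/12 --
  FD 3: (13.796,-5) -> (10.898,-5.776) [heading=195, draw]
  RT 30: heading 195 -> 165
  -- iteration 12/12 --
  FD 3: (10.898,-5.776) -> (8,-5) [heading=165, draw]
  RT 30: heading 165 -> 135
]
Final: pos=(8,-5), heading=135, 12 segment(s) drawn

Start position: (8, -5)
Final position: (8, -5)
Distance = 0; < 1e-6 -> CLOSED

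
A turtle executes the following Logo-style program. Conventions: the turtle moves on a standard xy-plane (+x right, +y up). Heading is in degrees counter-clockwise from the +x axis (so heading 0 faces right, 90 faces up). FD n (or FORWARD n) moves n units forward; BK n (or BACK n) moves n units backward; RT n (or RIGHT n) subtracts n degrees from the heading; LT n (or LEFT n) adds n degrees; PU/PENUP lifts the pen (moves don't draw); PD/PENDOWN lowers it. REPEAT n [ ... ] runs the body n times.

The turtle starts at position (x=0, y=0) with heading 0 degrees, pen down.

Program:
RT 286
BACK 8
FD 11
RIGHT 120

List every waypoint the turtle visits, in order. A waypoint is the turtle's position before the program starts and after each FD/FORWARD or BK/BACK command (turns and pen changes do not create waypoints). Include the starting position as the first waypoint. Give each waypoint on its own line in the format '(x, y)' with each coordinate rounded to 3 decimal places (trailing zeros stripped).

Answer: (0, 0)
(-2.205, -7.69)
(0.827, 2.884)

Derivation:
Executing turtle program step by step:
Start: pos=(0,0), heading=0, pen down
RT 286: heading 0 -> 74
BK 8: (0,0) -> (-2.205,-7.69) [heading=74, draw]
FD 11: (-2.205,-7.69) -> (0.827,2.884) [heading=74, draw]
RT 120: heading 74 -> 314
Final: pos=(0.827,2.884), heading=314, 2 segment(s) drawn
Waypoints (3 total):
(0, 0)
(-2.205, -7.69)
(0.827, 2.884)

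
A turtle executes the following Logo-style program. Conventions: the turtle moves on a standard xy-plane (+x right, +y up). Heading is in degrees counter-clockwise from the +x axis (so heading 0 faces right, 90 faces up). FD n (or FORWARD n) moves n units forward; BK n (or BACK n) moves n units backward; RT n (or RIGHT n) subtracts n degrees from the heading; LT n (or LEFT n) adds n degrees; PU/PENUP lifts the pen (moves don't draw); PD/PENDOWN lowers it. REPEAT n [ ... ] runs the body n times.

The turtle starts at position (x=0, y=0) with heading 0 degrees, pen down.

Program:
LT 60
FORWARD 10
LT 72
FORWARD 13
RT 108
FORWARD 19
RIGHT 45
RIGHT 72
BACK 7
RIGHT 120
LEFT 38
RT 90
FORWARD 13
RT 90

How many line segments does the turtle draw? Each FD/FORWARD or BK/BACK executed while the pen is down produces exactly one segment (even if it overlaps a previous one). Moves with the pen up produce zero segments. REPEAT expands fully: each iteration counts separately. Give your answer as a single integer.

Executing turtle program step by step:
Start: pos=(0,0), heading=0, pen down
LT 60: heading 0 -> 60
FD 10: (0,0) -> (5,8.66) [heading=60, draw]
LT 72: heading 60 -> 132
FD 13: (5,8.66) -> (-3.699,18.321) [heading=132, draw]
RT 108: heading 132 -> 24
FD 19: (-3.699,18.321) -> (13.659,26.049) [heading=24, draw]
RT 45: heading 24 -> 339
RT 72: heading 339 -> 267
BK 7: (13.659,26.049) -> (14.025,33.04) [heading=267, draw]
RT 120: heading 267 -> 147
LT 38: heading 147 -> 185
RT 90: heading 185 -> 95
FD 13: (14.025,33.04) -> (12.892,45.99) [heading=95, draw]
RT 90: heading 95 -> 5
Final: pos=(12.892,45.99), heading=5, 5 segment(s) drawn
Segments drawn: 5

Answer: 5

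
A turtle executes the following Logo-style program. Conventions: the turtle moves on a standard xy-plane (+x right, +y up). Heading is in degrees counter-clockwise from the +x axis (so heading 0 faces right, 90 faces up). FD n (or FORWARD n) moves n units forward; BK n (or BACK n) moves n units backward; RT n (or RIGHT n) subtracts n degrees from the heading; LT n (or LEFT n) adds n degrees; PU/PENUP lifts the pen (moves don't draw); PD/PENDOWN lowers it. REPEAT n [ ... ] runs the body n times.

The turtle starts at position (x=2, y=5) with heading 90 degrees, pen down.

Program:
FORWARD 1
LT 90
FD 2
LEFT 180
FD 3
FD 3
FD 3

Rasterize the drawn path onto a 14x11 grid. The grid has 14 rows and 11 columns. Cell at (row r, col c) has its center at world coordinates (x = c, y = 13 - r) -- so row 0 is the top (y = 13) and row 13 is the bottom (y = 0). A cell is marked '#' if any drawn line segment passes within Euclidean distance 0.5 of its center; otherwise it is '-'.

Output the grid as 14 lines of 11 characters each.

Answer: -----------
-----------
-----------
-----------
-----------
-----------
-----------
##########-
--#--------
-----------
-----------
-----------
-----------
-----------

Derivation:
Segment 0: (2,5) -> (2,6)
Segment 1: (2,6) -> (0,6)
Segment 2: (0,6) -> (3,6)
Segment 3: (3,6) -> (6,6)
Segment 4: (6,6) -> (9,6)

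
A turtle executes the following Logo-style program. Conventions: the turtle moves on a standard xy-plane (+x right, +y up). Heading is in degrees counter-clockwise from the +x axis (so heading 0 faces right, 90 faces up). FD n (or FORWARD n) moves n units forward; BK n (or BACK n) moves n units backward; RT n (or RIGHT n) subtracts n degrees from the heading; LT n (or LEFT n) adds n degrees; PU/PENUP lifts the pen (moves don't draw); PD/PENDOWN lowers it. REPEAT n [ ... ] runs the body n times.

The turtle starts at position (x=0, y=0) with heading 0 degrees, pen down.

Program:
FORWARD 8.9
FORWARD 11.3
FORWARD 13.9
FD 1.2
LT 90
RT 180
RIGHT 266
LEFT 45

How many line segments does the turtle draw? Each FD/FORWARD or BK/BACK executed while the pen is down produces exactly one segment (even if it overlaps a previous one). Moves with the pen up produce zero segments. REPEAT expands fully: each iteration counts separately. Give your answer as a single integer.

Executing turtle program step by step:
Start: pos=(0,0), heading=0, pen down
FD 8.9: (0,0) -> (8.9,0) [heading=0, draw]
FD 11.3: (8.9,0) -> (20.2,0) [heading=0, draw]
FD 13.9: (20.2,0) -> (34.1,0) [heading=0, draw]
FD 1.2: (34.1,0) -> (35.3,0) [heading=0, draw]
LT 90: heading 0 -> 90
RT 180: heading 90 -> 270
RT 266: heading 270 -> 4
LT 45: heading 4 -> 49
Final: pos=(35.3,0), heading=49, 4 segment(s) drawn
Segments drawn: 4

Answer: 4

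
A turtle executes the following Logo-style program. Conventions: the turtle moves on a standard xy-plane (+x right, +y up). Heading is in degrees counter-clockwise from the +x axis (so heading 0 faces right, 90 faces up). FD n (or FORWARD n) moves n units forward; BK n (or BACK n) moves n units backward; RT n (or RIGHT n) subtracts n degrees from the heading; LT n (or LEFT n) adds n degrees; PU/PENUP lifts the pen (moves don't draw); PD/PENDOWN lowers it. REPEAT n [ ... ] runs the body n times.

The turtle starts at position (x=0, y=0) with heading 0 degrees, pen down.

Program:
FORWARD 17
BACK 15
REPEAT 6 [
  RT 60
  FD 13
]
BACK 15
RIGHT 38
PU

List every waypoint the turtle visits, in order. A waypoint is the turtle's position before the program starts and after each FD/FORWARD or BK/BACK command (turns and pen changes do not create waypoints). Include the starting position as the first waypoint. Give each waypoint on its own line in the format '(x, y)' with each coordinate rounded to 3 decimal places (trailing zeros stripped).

Answer: (0, 0)
(17, 0)
(2, 0)
(8.5, -11.258)
(2, -22.517)
(-11, -22.517)
(-17.5, -11.258)
(-11, 0)
(2, 0)
(-13, 0)

Derivation:
Executing turtle program step by step:
Start: pos=(0,0), heading=0, pen down
FD 17: (0,0) -> (17,0) [heading=0, draw]
BK 15: (17,0) -> (2,0) [heading=0, draw]
REPEAT 6 [
  -- iteration 1/6 --
  RT 60: heading 0 -> 300
  FD 13: (2,0) -> (8.5,-11.258) [heading=300, draw]
  -- iteration 2/6 --
  RT 60: heading 300 -> 240
  FD 13: (8.5,-11.258) -> (2,-22.517) [heading=240, draw]
  -- iteration 3/6 --
  RT 60: heading 240 -> 180
  FD 13: (2,-22.517) -> (-11,-22.517) [heading=180, draw]
  -- iteration 4/6 --
  RT 60: heading 180 -> 120
  FD 13: (-11,-22.517) -> (-17.5,-11.258) [heading=120, draw]
  -- iteration 5/6 --
  RT 60: heading 120 -> 60
  FD 13: (-17.5,-11.258) -> (-11,0) [heading=60, draw]
  -- iteration 6/6 --
  RT 60: heading 60 -> 0
  FD 13: (-11,0) -> (2,0) [heading=0, draw]
]
BK 15: (2,0) -> (-13,0) [heading=0, draw]
RT 38: heading 0 -> 322
PU: pen up
Final: pos=(-13,0), heading=322, 9 segment(s) drawn
Waypoints (10 total):
(0, 0)
(17, 0)
(2, 0)
(8.5, -11.258)
(2, -22.517)
(-11, -22.517)
(-17.5, -11.258)
(-11, 0)
(2, 0)
(-13, 0)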